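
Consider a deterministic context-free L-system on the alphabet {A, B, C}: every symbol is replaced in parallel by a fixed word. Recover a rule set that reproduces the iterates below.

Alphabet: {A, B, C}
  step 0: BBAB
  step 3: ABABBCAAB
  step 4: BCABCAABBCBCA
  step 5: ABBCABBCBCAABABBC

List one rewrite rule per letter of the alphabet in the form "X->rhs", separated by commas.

  step 4 ⇒ step 5: BCABCAABBCBCA ⇒ A·B·BC·A·B·BC·BC·A·A·B·A·B·BC
    A ↦ BC
    B ↦ A
    C ↦ B

A->BC, B->A, C->B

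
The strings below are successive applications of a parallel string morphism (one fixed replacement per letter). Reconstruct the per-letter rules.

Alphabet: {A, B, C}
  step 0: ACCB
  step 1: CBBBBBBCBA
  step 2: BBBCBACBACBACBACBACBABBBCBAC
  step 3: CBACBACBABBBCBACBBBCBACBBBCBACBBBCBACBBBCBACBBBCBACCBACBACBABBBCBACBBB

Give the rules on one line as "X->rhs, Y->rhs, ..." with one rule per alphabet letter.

A->C, B->CBA, C->BBB

  step 2 ⇒ step 3: BBBCBACBACBACBACBACBABBBCBAC ⇒ CBA·CBA·CBA·BBB·CBA·C·BBB·CBA·C·BBB·CBA·C·BBB·CBA·C·BBB·CBA·C·BBB·CBA·C·CBA·CBA·CBA·BBB·CBA·C·BBB
    A ↦ C
    B ↦ CBA
    C ↦ BBB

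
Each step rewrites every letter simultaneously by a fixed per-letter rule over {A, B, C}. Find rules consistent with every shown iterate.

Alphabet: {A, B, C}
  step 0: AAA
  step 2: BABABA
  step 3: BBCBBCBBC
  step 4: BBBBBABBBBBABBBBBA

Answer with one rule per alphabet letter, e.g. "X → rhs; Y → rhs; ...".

A->C, B->BB, C->BA

  step 3 ⇒ step 4: BBCBBCBBC ⇒ BB·BB·BA·BB·BB·BA·BB·BB·BA
    B ↦ BB
    C ↦ BA
  step 2 ⇒ step 3: BABABA ⇒ BB·C·BB·C·BB·C
    A ↦ C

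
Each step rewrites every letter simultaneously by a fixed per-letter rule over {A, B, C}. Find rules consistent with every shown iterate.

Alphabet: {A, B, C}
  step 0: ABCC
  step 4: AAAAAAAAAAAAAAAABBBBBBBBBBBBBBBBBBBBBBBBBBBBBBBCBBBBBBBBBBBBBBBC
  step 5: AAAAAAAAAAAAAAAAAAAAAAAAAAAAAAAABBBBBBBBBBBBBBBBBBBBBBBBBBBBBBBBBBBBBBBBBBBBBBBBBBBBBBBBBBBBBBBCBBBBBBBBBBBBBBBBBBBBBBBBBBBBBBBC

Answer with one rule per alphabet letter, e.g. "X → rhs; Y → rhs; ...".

  step 4 ⇒ step 5: AAAAAAAAAAAAAAAABBBBBBBBBBBBBBBBBBBBBBBBBBBBBBBCBBBBBBBBBBBBBBBC ⇒ AA·AA·AA·AA·AA·AA·AA·AA·AA·AA·AA·AA·AA·AA·AA·AA·BB·BB·BB·BB·BB·BB·BB·BB·BB·BB·BB·BB·BB·BB·BB·BB·BB·BB·BB·BB·BB·BB·BB·BB·BB·BB·BB·BB·BB·BB·BB·BC·BB·BB·BB·BB·BB·BB·BB·BB·BB·BB·BB·BB·BB·BB·BB·BC
    A ↦ AA
    B ↦ BB
    C ↦ BC

A->AA, B->BB, C->BC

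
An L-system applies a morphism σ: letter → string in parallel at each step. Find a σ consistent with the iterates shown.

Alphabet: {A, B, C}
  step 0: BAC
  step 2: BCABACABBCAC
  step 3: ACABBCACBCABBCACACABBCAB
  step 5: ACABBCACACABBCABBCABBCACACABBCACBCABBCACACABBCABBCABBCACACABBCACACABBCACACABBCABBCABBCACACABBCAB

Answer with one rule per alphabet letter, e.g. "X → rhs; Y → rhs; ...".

  step 2 ⇒ step 3: BCABACABBCAC ⇒ AC·AB·BC·AC·BC·AB·BC·AC·AC·AB·BC·AB
    A ↦ BC
    B ↦ AC
    C ↦ AB

A->BC, B->AC, C->AB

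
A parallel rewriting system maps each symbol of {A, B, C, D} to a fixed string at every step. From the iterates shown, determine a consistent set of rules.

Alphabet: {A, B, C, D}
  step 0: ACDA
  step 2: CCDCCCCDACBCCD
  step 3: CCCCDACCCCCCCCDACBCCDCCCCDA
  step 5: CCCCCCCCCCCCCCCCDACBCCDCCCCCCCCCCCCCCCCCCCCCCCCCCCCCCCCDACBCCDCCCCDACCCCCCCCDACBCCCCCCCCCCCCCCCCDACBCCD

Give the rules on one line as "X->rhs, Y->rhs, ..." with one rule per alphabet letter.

A->CB, B->D, C->CC, D->DA

  step 2 ⇒ step 3: CCDCCCCDACBCCD ⇒ CC·CC·DA·CC·CC·CC·CC·DA·CB·CC·D·CC·CC·DA
    A ↦ CB
    B ↦ D
    C ↦ CC
    D ↦ DA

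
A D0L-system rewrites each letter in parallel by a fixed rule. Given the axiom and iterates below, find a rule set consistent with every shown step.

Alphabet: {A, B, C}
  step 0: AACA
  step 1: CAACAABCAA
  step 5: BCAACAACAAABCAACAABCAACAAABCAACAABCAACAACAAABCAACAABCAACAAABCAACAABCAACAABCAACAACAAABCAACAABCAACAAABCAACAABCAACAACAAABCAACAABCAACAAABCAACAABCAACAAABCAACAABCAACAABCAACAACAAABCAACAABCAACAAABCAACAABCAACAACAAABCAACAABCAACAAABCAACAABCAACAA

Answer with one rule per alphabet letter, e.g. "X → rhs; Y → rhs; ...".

  step 0 ⇒ step 1: AACA ⇒ CAA·CAA·B·CAA
    A ↦ CAA
    C ↦ B
    B ↦ A  (constrained at step 1)

A->CAA, B->A, C->B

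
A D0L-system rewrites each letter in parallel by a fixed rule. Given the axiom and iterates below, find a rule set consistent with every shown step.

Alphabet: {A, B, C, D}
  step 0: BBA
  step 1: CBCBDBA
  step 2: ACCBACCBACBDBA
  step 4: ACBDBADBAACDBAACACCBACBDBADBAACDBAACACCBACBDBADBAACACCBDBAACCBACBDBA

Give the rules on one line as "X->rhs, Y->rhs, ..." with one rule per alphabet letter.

A->DBA, B->CB, C->AC, D->A

  step 1 ⇒ step 2: CBCBDBA ⇒ AC·CB·AC·CB·A·CB·DBA
    A ↦ DBA
    B ↦ CB
    C ↦ AC
    D ↦ A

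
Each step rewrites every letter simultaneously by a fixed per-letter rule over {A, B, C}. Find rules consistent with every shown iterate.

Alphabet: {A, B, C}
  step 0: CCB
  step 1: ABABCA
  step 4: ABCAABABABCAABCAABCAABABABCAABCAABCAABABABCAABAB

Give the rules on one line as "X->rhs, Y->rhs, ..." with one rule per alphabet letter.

A->AB, B->CA, C->AB

  step 0 ⇒ step 1: CCB ⇒ AB·AB·CA
    B ↦ CA
    C ↦ AB
    A ↦ AB  (constrained at step 1)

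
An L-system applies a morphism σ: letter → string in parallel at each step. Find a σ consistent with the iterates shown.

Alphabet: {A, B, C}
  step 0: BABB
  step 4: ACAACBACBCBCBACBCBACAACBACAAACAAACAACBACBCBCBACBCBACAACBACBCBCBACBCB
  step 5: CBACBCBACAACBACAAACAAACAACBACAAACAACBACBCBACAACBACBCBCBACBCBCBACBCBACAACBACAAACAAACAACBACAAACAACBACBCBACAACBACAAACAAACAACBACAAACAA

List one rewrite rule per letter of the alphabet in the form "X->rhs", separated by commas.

  step 4 ⇒ step 5: ACAACBACBCBCBACBCBACAACBACAAACAAACAACBACBCBCBACBCBACAACBACBCBCBACBCB ⇒ CB·A·CB·CB·A·CAA·CB·A·CAA·A·CAA·A·CAA·CB·A·CAA·A·CAA·CB·A·CB·CB·A·CAA·CB·A·CB·CB·CB·A·CB·CB·CB·A·CB·CB·A·CAA·CB·A·CAA·A·CAA·A·CAA·CB·A·CAA·A·CAA·CB·A·CB·CB·A·CAA·CB·A·CAA·A·CAA·A·CAA·CB·A·CAA·A·CAA
    A ↦ CB
    B ↦ CAA
    C ↦ A

A->CB, B->CAA, C->A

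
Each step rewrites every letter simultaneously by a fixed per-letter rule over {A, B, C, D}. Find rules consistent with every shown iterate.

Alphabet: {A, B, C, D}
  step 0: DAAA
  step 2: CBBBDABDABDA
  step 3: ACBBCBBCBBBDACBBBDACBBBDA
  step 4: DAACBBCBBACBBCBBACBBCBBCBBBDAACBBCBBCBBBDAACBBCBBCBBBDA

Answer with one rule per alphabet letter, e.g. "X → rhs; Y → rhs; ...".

A->DA, B->CBB, C->A, D->B

  step 3 ⇒ step 4: ACBBCBBCBBBDACBBBDACBBBDA ⇒ DA·A·CBB·CBB·A·CBB·CBB·A·CBB·CBB·CBB·B·DA·A·CBB·CBB·CBB·B·DA·A·CBB·CBB·CBB·B·DA
    A ↦ DA
    B ↦ CBB
    C ↦ A
    D ↦ B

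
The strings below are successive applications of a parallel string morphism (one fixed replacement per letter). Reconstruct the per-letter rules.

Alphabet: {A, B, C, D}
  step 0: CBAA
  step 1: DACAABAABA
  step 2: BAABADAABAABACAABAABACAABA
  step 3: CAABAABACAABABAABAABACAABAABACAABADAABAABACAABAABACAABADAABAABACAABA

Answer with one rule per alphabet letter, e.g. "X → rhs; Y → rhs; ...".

  step 2 ⇒ step 3: BAABADAABAABACAABAABACAABA ⇒ CA·ABA·ABA·CA·ABA·BA·ABA·ABA·CA·ABA·ABA·CA·ABA·DA·ABA·ABA·CA·ABA·ABA·CA·ABA·DA·ABA·ABA·CA·ABA
    A ↦ ABA
    B ↦ CA
    C ↦ DA
    D ↦ BA

A->ABA, B->CA, C->DA, D->BA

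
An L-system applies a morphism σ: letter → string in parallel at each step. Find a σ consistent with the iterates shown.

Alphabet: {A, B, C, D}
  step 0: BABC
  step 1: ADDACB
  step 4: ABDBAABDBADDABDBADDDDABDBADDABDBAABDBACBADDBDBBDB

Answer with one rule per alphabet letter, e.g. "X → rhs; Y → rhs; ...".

  step 0 ⇒ step 1: BABC ⇒ A·DD·A·CB
    A ↦ DD
    B ↦ A
    C ↦ CB
    D ↦ BDB  (constrained at step 1)

A->DD, B->A, C->CB, D->BDB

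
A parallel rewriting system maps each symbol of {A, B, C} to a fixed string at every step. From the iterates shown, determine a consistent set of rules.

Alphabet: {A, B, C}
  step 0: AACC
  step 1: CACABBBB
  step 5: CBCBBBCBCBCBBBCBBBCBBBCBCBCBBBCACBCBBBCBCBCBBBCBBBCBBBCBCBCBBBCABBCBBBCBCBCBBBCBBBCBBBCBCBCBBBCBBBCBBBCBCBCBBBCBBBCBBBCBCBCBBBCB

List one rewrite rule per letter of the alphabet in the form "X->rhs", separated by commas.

A->CA, B->CB, C->BB

  step 0 ⇒ step 1: AACC ⇒ CA·CA·BB·BB
    A ↦ CA
    C ↦ BB
    B ↦ CB  (constrained at step 1)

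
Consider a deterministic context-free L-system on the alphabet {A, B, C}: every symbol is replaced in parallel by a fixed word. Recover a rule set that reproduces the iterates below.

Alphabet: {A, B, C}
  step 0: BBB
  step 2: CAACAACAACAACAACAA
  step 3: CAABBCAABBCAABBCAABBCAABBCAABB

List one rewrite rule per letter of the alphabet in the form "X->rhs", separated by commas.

A->B, B->CC, C->CAA

  step 2 ⇒ step 3: CAACAACAACAACAACAA ⇒ CAA·B·B·CAA·B·B·CAA·B·B·CAA·B·B·CAA·B·B·CAA·B·B
    A ↦ B
    C ↦ CAA
    B ↦ CC  (constrained at step 0)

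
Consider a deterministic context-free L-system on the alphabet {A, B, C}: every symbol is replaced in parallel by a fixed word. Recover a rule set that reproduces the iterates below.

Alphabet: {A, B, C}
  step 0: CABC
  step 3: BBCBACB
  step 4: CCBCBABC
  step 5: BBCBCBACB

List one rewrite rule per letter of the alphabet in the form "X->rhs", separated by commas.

A->BA, B->C, C->B

  step 4 ⇒ step 5: CCBCBABC ⇒ B·B·C·B·C·BA·C·B
    A ↦ BA
    B ↦ C
    C ↦ B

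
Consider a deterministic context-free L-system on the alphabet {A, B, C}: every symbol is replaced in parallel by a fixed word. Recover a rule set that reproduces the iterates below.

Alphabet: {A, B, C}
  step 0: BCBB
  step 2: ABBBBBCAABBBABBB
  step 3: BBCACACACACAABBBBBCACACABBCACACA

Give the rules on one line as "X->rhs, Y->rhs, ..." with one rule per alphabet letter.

A->BB, B->CA, C->AB

  step 2 ⇒ step 3: ABBBBBCAABBBABBB ⇒ BB·CA·CA·CA·CA·CA·AB·BB·BB·CA·CA·CA·BB·CA·CA·CA
    A ↦ BB
    B ↦ CA
    C ↦ AB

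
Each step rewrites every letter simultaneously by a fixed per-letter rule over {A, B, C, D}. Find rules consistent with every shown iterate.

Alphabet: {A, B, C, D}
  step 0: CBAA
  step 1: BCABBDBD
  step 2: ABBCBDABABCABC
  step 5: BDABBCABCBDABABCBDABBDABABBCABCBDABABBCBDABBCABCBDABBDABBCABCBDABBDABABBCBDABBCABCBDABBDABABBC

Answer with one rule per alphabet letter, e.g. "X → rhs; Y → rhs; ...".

  step 1 ⇒ step 2: BCABBDBD ⇒ AB·BC·BD·AB·AB·C·AB·C
    A ↦ BD
    B ↦ AB
    C ↦ BC
    D ↦ C

A->BD, B->AB, C->BC, D->C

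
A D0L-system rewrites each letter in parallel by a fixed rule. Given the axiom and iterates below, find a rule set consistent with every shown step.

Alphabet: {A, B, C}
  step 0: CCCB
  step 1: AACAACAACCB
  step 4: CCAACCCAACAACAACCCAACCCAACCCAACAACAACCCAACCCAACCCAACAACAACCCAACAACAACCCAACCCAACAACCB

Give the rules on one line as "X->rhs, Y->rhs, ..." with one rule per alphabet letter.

A->C, B->CB, C->AAC

  step 0 ⇒ step 1: CCCB ⇒ AAC·AAC·AAC·CB
    B ↦ CB
    C ↦ AAC
    A ↦ C  (constrained at step 1)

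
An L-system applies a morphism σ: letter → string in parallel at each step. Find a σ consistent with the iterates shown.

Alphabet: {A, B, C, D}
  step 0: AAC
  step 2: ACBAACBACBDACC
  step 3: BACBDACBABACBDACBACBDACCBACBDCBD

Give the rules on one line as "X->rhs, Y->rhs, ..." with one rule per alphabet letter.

A->BA, B->AC, C->CBD, D->C

  step 2 ⇒ step 3: ACBAACBACBDACC ⇒ BA·CBD·AC·BA·BA·CBD·AC·BA·CBD·AC·C·BA·CBD·CBD
    A ↦ BA
    B ↦ AC
    C ↦ CBD
    D ↦ C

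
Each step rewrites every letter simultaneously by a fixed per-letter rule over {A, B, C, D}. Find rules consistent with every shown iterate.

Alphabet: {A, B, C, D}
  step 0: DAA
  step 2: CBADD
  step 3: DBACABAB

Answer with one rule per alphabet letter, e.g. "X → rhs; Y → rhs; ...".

  step 2 ⇒ step 3: CBADD ⇒ D·BA·C·AB·AB
    A ↦ C
    B ↦ BA
    C ↦ D
    D ↦ AB

A->C, B->BA, C->D, D->AB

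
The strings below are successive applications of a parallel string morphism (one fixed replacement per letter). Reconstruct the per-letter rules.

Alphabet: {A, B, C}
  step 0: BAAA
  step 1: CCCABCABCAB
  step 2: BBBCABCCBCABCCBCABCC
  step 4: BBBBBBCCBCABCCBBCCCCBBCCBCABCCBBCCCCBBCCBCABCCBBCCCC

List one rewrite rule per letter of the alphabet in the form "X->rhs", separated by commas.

  step 1 ⇒ step 2: CCCABCABCAB ⇒ B·B·B·CAB·CC·B·CAB·CC·B·CAB·CC
    A ↦ CAB
    B ↦ CC
    C ↦ B

A->CAB, B->CC, C->B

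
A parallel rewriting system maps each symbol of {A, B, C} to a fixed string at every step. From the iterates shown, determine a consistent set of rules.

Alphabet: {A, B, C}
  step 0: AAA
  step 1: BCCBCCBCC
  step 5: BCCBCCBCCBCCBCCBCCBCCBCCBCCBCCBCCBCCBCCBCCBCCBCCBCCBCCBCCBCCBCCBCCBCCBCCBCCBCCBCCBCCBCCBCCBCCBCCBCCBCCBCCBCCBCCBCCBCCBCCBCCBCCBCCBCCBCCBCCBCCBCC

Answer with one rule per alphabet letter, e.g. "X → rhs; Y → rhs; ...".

  step 0 ⇒ step 1: AAA ⇒ BCC·BCC·BCC
    A ↦ BCC
    B ↦ AA  (constrained at step 1)
    C ↦ A  (constrained at step 1)

A->BCC, B->AA, C->A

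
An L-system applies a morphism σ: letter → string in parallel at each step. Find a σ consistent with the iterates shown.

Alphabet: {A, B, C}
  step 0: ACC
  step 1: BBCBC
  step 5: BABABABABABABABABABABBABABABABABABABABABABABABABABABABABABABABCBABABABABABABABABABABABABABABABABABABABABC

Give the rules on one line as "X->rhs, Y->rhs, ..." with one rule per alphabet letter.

A->B, B->ABA, C->BC

  step 0 ⇒ step 1: ACC ⇒ B·BC·BC
    A ↦ B
    C ↦ BC
    B ↦ ABA  (constrained at step 1)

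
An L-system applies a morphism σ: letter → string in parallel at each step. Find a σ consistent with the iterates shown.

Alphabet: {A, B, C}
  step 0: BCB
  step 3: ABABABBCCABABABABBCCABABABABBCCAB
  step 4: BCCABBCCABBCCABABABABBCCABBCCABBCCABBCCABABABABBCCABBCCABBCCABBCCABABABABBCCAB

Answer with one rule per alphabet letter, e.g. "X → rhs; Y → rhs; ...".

A->BCC, B->AB, C->AB

  step 3 ⇒ step 4: ABABABBCCABABABABBCCABABABABBCCAB ⇒ BCC·AB·BCC·AB·BCC·AB·AB·AB·AB·BCC·AB·BCC·AB·BCC·AB·BCC·AB·AB·AB·AB·BCC·AB·BCC·AB·BCC·AB·BCC·AB·AB·AB·AB·BCC·AB
    A ↦ BCC
    B ↦ AB
    C ↦ AB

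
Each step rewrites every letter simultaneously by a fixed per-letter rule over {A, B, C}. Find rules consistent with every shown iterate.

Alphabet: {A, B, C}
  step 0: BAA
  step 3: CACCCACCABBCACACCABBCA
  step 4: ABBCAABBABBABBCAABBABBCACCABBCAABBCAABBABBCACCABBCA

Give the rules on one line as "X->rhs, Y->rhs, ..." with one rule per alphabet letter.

A->CA, B->C, C->ABB

  step 3 ⇒ step 4: CACCCACCABBCACACCABBCA ⇒ ABB·CA·ABB·ABB·ABB·CA·ABB·ABB·CA·C·C·ABB·CA·ABB·CA·ABB·ABB·CA·C·C·ABB·CA
    A ↦ CA
    B ↦ C
    C ↦ ABB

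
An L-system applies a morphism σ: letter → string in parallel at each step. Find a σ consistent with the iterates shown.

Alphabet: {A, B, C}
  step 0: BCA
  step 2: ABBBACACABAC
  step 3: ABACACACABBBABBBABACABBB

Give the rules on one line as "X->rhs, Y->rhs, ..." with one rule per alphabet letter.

  step 2 ⇒ step 3: ABBBACACABAC ⇒ AB·AC·AC·AC·AB·BB·AB·BB·AB·AC·AB·BB
    A ↦ AB
    B ↦ AC
    C ↦ BB

A->AB, B->AC, C->BB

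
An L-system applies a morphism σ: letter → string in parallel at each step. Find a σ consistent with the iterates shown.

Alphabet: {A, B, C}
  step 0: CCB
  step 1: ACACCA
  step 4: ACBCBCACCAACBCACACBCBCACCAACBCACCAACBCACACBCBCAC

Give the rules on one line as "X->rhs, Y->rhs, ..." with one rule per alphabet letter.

A->BC, B->CA, C->AC

  step 0 ⇒ step 1: CCB ⇒ AC·AC·CA
    B ↦ CA
    C ↦ AC
    A ↦ BC  (constrained at step 1)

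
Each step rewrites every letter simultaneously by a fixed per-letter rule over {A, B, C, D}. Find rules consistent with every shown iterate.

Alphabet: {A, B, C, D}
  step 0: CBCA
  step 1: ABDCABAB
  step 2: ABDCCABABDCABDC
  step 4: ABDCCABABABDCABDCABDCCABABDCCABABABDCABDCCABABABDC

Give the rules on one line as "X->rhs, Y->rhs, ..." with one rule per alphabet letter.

A->AB, B->DC, C->AB, D->C

  step 1 ⇒ step 2: ABDCABAB ⇒ AB·DC·C·AB·AB·DC·AB·DC
    A ↦ AB
    B ↦ DC
    C ↦ AB
    D ↦ C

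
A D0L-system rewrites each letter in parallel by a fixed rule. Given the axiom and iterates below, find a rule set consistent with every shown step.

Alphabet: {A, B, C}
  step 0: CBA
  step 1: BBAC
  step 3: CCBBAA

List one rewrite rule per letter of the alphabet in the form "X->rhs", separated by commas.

  step 0 ⇒ step 1: CBA ⇒ BB·A·C
    A ↦ C
    B ↦ A
    C ↦ BB

A->C, B->A, C->BB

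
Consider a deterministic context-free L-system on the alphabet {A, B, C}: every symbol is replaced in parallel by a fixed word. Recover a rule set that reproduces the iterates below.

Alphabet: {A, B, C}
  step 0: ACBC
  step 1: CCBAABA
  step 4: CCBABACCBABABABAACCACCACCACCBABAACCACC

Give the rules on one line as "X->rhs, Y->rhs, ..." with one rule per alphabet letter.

  step 0 ⇒ step 1: ACBC ⇒ CC·BA·A·BA
    A ↦ CC
    B ↦ A
    C ↦ BA

A->CC, B->A, C->BA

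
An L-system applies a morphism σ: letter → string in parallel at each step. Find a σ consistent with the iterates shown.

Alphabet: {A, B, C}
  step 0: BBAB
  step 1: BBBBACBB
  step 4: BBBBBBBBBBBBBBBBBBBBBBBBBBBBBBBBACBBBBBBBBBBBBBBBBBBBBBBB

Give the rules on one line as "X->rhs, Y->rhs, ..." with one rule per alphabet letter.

  step 0 ⇒ step 1: BBAB ⇒ BB·BB·AC·BB
    A ↦ AC
    B ↦ BB
    C ↦ B  (constrained at step 1)

A->AC, B->BB, C->B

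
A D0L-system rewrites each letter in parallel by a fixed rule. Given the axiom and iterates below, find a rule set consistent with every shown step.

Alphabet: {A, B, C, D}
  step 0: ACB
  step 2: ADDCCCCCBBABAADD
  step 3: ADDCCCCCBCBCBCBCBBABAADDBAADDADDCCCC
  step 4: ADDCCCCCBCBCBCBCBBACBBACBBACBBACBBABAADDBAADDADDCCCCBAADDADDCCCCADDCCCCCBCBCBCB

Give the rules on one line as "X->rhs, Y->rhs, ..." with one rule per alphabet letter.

  step 3 ⇒ step 4: ADDCCCCCBCBCBCBCBBABAADDBAADDADDCCCC ⇒ ADD·CC·CC·CB·CB·CB·CB·CB·BA·CB·BA·CB·BA·CB·BA·CB·BA·BA·ADD·BA·ADD·ADD·CC·CC·BA·ADD·ADD·CC·CC·ADD·CC·CC·CB·CB·CB·CB
    A ↦ ADD
    B ↦ BA
    C ↦ CB
    D ↦ CC

A->ADD, B->BA, C->CB, D->CC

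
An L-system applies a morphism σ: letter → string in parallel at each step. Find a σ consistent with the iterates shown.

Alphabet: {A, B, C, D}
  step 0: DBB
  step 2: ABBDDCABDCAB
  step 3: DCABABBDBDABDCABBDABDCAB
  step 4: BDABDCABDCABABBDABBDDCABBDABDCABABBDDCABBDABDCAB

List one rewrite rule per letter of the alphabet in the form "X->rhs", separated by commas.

  step 3 ⇒ step 4: DCABABBDBDABDCABBDABDCAB ⇒ BD·AB·DC·AB·DC·AB·AB·BD·AB·BD·DC·AB·BD·AB·DC·AB·AB·BD·DC·AB·BD·AB·DC·AB
    A ↦ DC
    B ↦ AB
    C ↦ AB
    D ↦ BD

A->DC, B->AB, C->AB, D->BD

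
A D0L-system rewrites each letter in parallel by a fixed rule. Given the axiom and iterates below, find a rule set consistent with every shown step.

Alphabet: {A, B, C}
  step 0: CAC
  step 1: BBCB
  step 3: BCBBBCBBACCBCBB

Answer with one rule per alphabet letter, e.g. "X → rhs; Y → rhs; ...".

  step 0 ⇒ step 1: CAC ⇒ B·BC·B
    A ↦ BC
    C ↦ B
    B ↦ ACC  (constrained at step 1)

A->BC, B->ACC, C->B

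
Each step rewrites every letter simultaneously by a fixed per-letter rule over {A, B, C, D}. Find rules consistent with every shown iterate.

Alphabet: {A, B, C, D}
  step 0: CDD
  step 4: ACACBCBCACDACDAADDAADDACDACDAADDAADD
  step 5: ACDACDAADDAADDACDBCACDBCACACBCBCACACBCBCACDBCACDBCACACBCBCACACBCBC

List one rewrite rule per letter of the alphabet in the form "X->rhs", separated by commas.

A->AC, B->AAD, C->D, D->BC

  step 4 ⇒ step 5: ACACBCBCACDACDAADDAADDACDACDAADDAADD ⇒ AC·D·AC·D·AAD·D·AAD·D·AC·D·BC·AC·D·BC·AC·AC·BC·BC·AC·AC·BC·BC·AC·D·BC·AC·D·BC·AC·AC·BC·BC·AC·AC·BC·BC
    A ↦ AC
    B ↦ AAD
    C ↦ D
    D ↦ BC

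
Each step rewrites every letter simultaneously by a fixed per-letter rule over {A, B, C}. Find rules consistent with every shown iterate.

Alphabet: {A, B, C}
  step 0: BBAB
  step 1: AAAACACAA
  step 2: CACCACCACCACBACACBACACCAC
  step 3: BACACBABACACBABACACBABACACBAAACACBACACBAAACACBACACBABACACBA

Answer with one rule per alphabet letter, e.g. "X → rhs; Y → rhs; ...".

A->CAC, B->AA, C->BA

  step 2 ⇒ step 3: CACCACCACCACBACACBACACCAC ⇒ BA·CAC·BA·BA·CAC·BA·BA·CAC·BA·BA·CAC·BA·AA·CAC·BA·CAC·BA·AA·CAC·BA·CAC·BA·BA·CAC·BA
    A ↦ CAC
    B ↦ AA
    C ↦ BA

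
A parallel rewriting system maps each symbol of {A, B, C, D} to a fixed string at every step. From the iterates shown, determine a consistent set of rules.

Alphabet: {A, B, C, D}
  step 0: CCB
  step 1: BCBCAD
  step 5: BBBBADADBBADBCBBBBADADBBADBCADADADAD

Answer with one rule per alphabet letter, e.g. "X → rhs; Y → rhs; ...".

A->B, B->AD, C->BC, D->B

  step 0 ⇒ step 1: CCB ⇒ BC·BC·AD
    B ↦ AD
    C ↦ BC
    A ↦ B  (constrained at step 1)
    D ↦ B  (constrained at step 1)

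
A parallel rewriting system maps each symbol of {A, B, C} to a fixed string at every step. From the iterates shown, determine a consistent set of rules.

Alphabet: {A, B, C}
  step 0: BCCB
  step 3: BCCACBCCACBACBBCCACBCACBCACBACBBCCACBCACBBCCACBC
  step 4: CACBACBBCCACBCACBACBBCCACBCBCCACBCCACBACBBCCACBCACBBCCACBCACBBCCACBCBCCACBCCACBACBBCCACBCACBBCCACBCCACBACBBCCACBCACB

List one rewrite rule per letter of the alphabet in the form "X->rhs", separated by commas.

  step 3 ⇒ step 4: BCCACBCCACBACBBCCACBCACBCACBACBBCCACBCACBBCCACBC ⇒ C·ACB·ACB·BCC·ACB·C·ACB·ACB·BCC·ACB·C·BCC·ACB·C·C·ACB·ACB·BCC·ACB·C·ACB·BCC·ACB·C·ACB·BCC·ACB·C·BCC·ACB·C·C·ACB·ACB·BCC·ACB·C·ACB·BCC·ACB·C·C·ACB·ACB·BCC·ACB·C·ACB
    A ↦ BCC
    B ↦ C
    C ↦ ACB

A->BCC, B->C, C->ACB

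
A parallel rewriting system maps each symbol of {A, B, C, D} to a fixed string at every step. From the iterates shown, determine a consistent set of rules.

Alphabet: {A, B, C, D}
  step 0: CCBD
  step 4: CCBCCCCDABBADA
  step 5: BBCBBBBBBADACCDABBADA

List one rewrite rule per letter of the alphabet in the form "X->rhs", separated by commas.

A->DA, B->C, C->B, D->BBA

  step 4 ⇒ step 5: CCBCCCCDABBADA ⇒ B·B·C·B·B·B·B·BBA·DA·C·C·DA·BBA·DA
    A ↦ DA
    B ↦ C
    C ↦ B
    D ↦ BBA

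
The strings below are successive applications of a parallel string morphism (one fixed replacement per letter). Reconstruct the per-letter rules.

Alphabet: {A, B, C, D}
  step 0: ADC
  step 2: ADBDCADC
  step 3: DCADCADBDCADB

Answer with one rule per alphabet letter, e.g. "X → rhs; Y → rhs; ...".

A->DC, B->C, C->B, D->AD

  step 2 ⇒ step 3: ADBDCADC ⇒ DC·AD·C·AD·B·DC·AD·B
    A ↦ DC
    B ↦ C
    C ↦ B
    D ↦ AD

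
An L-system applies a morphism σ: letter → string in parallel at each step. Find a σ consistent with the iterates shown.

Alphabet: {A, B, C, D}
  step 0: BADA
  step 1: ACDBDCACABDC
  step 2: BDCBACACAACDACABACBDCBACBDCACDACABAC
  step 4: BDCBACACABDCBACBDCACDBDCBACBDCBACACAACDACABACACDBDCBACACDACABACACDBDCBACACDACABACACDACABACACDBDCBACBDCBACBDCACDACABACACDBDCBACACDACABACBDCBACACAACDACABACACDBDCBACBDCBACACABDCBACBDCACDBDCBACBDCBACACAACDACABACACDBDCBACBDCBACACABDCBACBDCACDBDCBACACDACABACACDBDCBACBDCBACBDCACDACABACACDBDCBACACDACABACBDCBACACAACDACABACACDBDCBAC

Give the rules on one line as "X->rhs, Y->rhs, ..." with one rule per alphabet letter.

  step 1 ⇒ step 2: ACDBDCACABDC ⇒ BDC·BAC·ACA·ACD·ACA·BAC·BDC·BAC·BDC·ACD·ACA·BAC
    A ↦ BDC
    B ↦ ACD
    C ↦ BAC
    D ↦ ACA

A->BDC, B->ACD, C->BAC, D->ACA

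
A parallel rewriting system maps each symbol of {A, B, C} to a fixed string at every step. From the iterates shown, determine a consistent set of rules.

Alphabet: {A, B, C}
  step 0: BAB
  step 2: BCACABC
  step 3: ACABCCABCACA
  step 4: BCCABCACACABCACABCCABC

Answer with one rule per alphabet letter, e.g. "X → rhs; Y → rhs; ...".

  step 3 ⇒ step 4: ACABCCABCACA ⇒ BC·CA·BC·A·CA·CA·BC·A·CA·BC·CA·BC
    A ↦ BC
    B ↦ A
    C ↦ CA

A->BC, B->A, C->CA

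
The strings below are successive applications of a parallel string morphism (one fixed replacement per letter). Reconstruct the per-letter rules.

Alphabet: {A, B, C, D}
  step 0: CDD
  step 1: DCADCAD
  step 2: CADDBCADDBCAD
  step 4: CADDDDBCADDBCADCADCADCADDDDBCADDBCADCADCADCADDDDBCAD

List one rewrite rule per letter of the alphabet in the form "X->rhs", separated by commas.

  step 1 ⇒ step 2: DCADCAD ⇒ CAD·D·B·CAD·D·B·CAD
    A ↦ B
    C ↦ D
    D ↦ CAD
    B ↦ DD  (constrained at step 2)

A->B, B->DD, C->D, D->CAD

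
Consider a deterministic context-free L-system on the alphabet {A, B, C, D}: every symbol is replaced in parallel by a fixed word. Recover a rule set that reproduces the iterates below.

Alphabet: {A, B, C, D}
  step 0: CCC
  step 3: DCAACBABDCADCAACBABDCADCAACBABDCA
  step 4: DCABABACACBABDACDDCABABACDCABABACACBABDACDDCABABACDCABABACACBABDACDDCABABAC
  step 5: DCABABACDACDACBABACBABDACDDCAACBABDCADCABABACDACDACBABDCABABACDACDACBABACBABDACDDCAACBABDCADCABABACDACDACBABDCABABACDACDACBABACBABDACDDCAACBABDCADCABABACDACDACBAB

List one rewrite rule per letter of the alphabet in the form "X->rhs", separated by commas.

A->AC, B->D, C->BAB, D->DCA

  step 4 ⇒ step 5: DCABABACACBABDACDDCABABACDCABABACACBABDACDDCABABACDCABABACACBABDACDDCABABAC ⇒ DCA·BAB·AC·D·AC·D·AC·BAB·AC·BAB·D·AC·D·DCA·AC·BAB·DCA·DCA·BAB·AC·D·AC·D·AC·BAB·DCA·BAB·AC·D·AC·D·AC·BAB·AC·BAB·D·AC·D·DCA·AC·BAB·DCA·DCA·BAB·AC·D·AC·D·AC·BAB·DCA·BAB·AC·D·AC·D·AC·BAB·AC·BAB·D·AC·D·DCA·AC·BAB·DCA·DCA·BAB·AC·D·AC·D·AC·BAB
    A ↦ AC
    B ↦ D
    C ↦ BAB
    D ↦ DCA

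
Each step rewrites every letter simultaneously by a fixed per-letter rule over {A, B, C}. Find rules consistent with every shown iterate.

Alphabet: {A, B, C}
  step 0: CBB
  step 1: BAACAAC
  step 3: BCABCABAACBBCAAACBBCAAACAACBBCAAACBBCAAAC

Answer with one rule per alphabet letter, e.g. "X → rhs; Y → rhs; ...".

  step 0 ⇒ step 1: CBB ⇒ B·AAC·AAC
    B ↦ AAC
    C ↦ B
    A ↦ BCA  (constrained at step 1)

A->BCA, B->AAC, C->B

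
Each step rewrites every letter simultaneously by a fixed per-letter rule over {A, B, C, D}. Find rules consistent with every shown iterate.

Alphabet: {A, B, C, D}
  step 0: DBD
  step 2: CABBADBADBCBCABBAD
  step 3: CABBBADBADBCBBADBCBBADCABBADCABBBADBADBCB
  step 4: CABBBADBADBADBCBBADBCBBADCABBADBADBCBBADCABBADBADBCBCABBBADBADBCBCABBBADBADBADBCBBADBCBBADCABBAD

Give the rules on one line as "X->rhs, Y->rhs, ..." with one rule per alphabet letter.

A->B, B->BAD, C->CAB, D->CB

  step 3 ⇒ step 4: CABBBADBADBCBBADBCBBADCABBADCABBBADBADBCB ⇒ CAB·B·BAD·BAD·BAD·B·CB·BAD·B·CB·BAD·CAB·BAD·BAD·B·CB·BAD·CAB·BAD·BAD·B·CB·CAB·B·BAD·BAD·B·CB·CAB·B·BAD·BAD·BAD·B·CB·BAD·B·CB·BAD·CAB·BAD
    A ↦ B
    B ↦ BAD
    C ↦ CAB
    D ↦ CB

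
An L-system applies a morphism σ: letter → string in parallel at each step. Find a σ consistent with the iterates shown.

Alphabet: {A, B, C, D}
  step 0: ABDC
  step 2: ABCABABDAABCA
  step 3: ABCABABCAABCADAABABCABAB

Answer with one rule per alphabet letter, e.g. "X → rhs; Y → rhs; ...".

  step 2 ⇒ step 3: ABCABABDAABCA ⇒ AB·CA·B·AB·CA·AB·CA·DA·AB·AB·CA·B·AB
    A ↦ AB
    B ↦ CA
    C ↦ B
    D ↦ DA

A->AB, B->CA, C->B, D->DA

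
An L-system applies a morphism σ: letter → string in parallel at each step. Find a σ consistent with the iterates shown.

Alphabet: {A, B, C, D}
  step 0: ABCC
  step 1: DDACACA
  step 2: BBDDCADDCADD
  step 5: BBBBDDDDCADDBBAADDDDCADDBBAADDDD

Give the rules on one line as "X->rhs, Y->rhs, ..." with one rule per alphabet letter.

  step 1 ⇒ step 2: DDACACA ⇒ B·B·DD·CA·DD·CA·DD
    A ↦ DD
    C ↦ CA
    D ↦ B
  step 0 ⇒ step 1: ABCC ⇒ DD·A·CA·CA
    B ↦ A

A->DD, B->A, C->CA, D->B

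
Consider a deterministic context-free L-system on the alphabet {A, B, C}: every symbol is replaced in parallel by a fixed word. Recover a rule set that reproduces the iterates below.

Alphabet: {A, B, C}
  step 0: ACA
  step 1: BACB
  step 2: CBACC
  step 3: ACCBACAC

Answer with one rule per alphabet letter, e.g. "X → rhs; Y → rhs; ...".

  step 2 ⇒ step 3: CBACC ⇒ AC·C·B·AC·AC
    A ↦ B
    B ↦ C
    C ↦ AC

A->B, B->C, C->AC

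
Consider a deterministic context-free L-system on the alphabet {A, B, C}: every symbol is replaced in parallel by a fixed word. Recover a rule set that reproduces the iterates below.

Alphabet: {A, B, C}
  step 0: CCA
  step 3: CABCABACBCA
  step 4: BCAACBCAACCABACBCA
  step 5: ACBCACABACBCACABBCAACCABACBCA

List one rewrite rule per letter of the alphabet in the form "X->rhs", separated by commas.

A->CA, B->AC, C->B

  step 4 ⇒ step 5: BCAACBCAACCABACBCA ⇒ AC·B·CA·CA·B·AC·B·CA·CA·B·B·CA·AC·CA·B·AC·B·CA
    A ↦ CA
    B ↦ AC
    C ↦ B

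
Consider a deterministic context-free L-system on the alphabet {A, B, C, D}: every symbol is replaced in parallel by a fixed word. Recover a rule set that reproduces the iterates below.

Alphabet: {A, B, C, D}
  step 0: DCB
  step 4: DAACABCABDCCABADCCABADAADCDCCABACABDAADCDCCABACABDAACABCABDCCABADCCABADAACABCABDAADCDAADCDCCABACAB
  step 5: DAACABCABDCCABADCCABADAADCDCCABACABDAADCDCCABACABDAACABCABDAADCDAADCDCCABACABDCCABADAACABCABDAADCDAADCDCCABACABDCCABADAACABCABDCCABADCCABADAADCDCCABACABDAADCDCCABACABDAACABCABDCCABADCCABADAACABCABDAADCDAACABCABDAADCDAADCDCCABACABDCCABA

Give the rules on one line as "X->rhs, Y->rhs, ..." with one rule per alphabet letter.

  step 4 ⇒ step 5: DAACABCABDCCABADCCABADAADCDCCABACABDAADCDCCABACABDAACABCABDCCABADCCABADAACABCABDAADCDAADCDCCABACAB ⇒ DAA·CAB·CAB·DC·CAB·A·DC·CAB·A·DAA·DC·DC·CAB·A·CAB·DAA·DC·DC·CAB·A·CAB·DAA·CAB·CAB·DAA·DC·DAA·DC·DC·CAB·A·CAB·DC·CAB·A·DAA·CAB·CAB·DAA·DC·DAA·DC·DC·CAB·A·CAB·DC·CAB·A·DAA·CAB·CAB·DC·CAB·A·DC·CAB·A·DAA·DC·DC·CAB·A·CAB·DAA·DC·DC·CAB·A·CAB·DAA·CAB·CAB·DC·CAB·A·DC·CAB·A·DAA·CAB·CAB·DAA·DC·DAA·CAB·CAB·DAA·DC·DAA·DC·DC·CAB·A·CAB·DC·CAB·A
    A ↦ CAB
    B ↦ A
    C ↦ DC
    D ↦ DAA

A->CAB, B->A, C->DC, D->DAA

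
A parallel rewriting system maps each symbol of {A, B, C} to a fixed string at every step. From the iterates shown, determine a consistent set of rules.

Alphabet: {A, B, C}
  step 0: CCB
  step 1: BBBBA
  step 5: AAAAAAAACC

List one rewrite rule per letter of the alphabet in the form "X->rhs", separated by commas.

  step 0 ⇒ step 1: CCB ⇒ BB·BB·A
    B ↦ A
    C ↦ BB
    A ↦ C  (constrained at step 1)

A->C, B->A, C->BB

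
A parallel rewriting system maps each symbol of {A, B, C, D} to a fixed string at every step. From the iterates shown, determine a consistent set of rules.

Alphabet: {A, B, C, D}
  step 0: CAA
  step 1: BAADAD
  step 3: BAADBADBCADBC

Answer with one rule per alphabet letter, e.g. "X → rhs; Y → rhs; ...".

  step 0 ⇒ step 1: CAA ⇒ BA·AD·AD
    A ↦ AD
    C ↦ BA
    B ↦ C  (constrained at step 1)
    D ↦ B  (constrained at step 1)

A->AD, B->C, C->BA, D->B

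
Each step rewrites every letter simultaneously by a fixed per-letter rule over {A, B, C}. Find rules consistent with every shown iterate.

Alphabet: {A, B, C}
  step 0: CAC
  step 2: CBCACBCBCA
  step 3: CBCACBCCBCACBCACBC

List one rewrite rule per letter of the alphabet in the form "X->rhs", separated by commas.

A->C, B->CA, C->CB

  step 2 ⇒ step 3: CBCACBCBCA ⇒ CB·CA·CB·C·CB·CA·CB·CA·CB·C
    A ↦ C
    B ↦ CA
    C ↦ CB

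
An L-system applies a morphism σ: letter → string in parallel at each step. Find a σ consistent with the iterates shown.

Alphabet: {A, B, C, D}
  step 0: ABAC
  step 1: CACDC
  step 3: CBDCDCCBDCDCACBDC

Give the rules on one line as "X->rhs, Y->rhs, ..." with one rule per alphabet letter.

  step 0 ⇒ step 1: ABAC ⇒ C·A·C·DC
    A ↦ C
    B ↦ A
    C ↦ DC
    D ↦ CB  (constrained at step 1)

A->C, B->A, C->DC, D->CB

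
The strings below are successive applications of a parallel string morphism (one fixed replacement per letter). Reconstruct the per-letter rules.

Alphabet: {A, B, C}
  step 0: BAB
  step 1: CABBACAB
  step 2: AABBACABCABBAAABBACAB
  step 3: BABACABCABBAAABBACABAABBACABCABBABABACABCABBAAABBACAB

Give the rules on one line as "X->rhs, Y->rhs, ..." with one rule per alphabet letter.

  step 2 ⇒ step 3: AABBACABCABBAAABBACAB ⇒ BA·BA·CAB·CAB·BA·AAB·BA·CAB·AAB·BA·CAB·CAB·BA·BA·BA·CAB·CAB·BA·AAB·BA·CAB
    A ↦ BA
    B ↦ CAB
    C ↦ AAB

A->BA, B->CAB, C->AAB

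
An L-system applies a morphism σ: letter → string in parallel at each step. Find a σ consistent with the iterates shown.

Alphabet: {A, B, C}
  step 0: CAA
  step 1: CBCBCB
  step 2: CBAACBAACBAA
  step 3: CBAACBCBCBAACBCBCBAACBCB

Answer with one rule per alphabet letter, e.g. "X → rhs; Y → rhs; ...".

  step 2 ⇒ step 3: CBAACBAACBAA ⇒ CB·AA·CB·CB·CB·AA·CB·CB·CB·AA·CB·CB
    A ↦ CB
    B ↦ AA
    C ↦ CB

A->CB, B->AA, C->CB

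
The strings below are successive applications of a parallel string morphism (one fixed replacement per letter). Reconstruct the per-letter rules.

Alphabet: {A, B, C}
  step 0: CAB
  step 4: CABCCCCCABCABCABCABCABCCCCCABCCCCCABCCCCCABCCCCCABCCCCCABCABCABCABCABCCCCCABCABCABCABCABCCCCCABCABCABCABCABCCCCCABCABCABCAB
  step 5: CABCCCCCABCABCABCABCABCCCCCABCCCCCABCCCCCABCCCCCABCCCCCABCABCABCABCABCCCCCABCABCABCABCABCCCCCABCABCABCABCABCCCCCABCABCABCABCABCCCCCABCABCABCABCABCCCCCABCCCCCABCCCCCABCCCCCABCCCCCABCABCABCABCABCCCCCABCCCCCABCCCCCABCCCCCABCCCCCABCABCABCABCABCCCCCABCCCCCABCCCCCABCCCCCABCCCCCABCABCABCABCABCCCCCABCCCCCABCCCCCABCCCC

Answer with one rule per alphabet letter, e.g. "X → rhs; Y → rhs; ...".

  step 4 ⇒ step 5: CABCCCCCABCABCABCABCABCCCCCABCCCCCABCCCCCABCCCCCABCCCCCABCABCABCABCABCCCCCABCABCABCABCABCCCCCABCABCABCABCABCCCCCABCABCABCAB ⇒ CAB·CCC·C·CAB·CAB·CAB·CAB·CAB·CCC·C·CAB·CCC·C·CAB·CCC·C·CAB·CCC·C·CAB·CCC·C·CAB·CAB·CAB·CAB·CAB·CCC·C·CAB·CAB·CAB·CAB·CAB·CCC·C·CAB·CAB·CAB·CAB·CAB·CCC·C·CAB·CAB·CAB·CAB·CAB·CCC·C·CAB·CAB·CAB·CAB·CAB·CCC·C·CAB·CCC·C·CAB·CCC·C·CAB·CCC·C·CAB·CCC·C·CAB·CAB·CAB·CAB·CAB·CCC·C·CAB·CCC·C·CAB·CCC·C·CAB·CCC·C·CAB·CCC·C·CAB·CAB·CAB·CAB·CAB·CCC·C·CAB·CCC·C·CAB·CCC·C·CAB·CCC·C·CAB·CCC·C·CAB·CAB·CAB·CAB·CAB·CCC·C·CAB·CCC·C·CAB·CCC·C·CAB·CCC·C
    A ↦ CCC
    B ↦ C
    C ↦ CAB

A->CCC, B->C, C->CAB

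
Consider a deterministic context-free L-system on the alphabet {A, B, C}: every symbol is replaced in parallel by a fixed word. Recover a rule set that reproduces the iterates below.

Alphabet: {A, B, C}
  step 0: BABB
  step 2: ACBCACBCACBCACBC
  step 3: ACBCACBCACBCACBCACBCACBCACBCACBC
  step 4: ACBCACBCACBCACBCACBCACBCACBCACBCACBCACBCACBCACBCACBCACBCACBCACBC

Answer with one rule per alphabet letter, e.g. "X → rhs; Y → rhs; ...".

  step 3 ⇒ step 4: ACBCACBCACBCACBCACBCACBCACBCACBC ⇒ AC·BC·AC·BC·AC·BC·AC·BC·AC·BC·AC·BC·AC·BC·AC·BC·AC·BC·AC·BC·AC·BC·AC·BC·AC·BC·AC·BC·AC·BC·AC·BC
    A ↦ AC
    B ↦ AC
    C ↦ BC

A->AC, B->AC, C->BC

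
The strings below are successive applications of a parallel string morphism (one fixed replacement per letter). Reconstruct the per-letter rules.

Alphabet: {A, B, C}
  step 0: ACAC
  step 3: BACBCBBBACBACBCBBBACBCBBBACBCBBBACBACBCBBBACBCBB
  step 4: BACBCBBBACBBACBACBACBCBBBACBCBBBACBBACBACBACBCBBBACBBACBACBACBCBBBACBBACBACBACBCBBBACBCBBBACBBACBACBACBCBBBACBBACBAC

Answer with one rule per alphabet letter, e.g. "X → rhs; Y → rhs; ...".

A->BCB, B->BAC, C->B

  step 3 ⇒ step 4: BACBCBBBACBACBCBBBACBCBBBACBCBBBACBACBCBBBACBCBB ⇒ BAC·BCB·B·BAC·B·BAC·BAC·BAC·BCB·B·BAC·BCB·B·BAC·B·BAC·BAC·BAC·BCB·B·BAC·B·BAC·BAC·BAC·BCB·B·BAC·B·BAC·BAC·BAC·BCB·B·BAC·BCB·B·BAC·B·BAC·BAC·BAC·BCB·B·BAC·B·BAC·BAC
    A ↦ BCB
    B ↦ BAC
    C ↦ B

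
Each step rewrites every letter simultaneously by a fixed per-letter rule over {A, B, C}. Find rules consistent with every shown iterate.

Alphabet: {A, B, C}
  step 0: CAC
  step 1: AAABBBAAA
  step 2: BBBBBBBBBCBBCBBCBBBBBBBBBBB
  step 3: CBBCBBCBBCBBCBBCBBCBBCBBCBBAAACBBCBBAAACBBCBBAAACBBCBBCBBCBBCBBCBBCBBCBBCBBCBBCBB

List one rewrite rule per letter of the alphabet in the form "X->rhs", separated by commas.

A->BBB, B->CBB, C->AAA

  step 2 ⇒ step 3: BBBBBBBBBCBBCBBCBBBBBBBBBBB ⇒ CBB·CBB·CBB·CBB·CBB·CBB·CBB·CBB·CBB·AAA·CBB·CBB·AAA·CBB·CBB·AAA·CBB·CBB·CBB·CBB·CBB·CBB·CBB·CBB·CBB·CBB·CBB
    B ↦ CBB
    C ↦ AAA
  step 0 ⇒ step 1: CAC ⇒ AAA·BBB·AAA
    A ↦ BBB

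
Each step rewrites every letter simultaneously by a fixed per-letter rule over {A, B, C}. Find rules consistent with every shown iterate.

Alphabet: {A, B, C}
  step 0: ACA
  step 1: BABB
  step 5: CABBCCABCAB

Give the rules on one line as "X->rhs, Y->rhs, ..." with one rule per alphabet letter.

A->B, B->C, C->AB

  step 0 ⇒ step 1: ACA ⇒ B·AB·B
    A ↦ B
    C ↦ AB
    B ↦ C  (constrained at step 1)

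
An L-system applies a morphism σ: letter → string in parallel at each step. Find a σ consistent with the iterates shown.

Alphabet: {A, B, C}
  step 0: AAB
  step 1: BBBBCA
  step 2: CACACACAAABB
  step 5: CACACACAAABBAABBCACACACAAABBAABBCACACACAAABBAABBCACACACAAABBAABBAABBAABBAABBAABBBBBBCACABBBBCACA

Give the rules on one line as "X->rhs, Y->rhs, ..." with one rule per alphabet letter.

A->BB, B->CA, C->AA

  step 1 ⇒ step 2: BBBBCA ⇒ CA·CA·CA·CA·AA·BB
    A ↦ BB
    B ↦ CA
    C ↦ AA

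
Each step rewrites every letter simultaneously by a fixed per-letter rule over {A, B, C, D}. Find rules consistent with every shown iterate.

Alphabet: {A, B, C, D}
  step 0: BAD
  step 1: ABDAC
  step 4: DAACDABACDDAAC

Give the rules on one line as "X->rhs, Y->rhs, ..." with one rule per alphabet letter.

A->D, B->AB, C->A, D->AC

  step 0 ⇒ step 1: BAD ⇒ AB·D·AC
    A ↦ D
    B ↦ AB
    D ↦ AC
    C ↦ A  (constrained at step 1)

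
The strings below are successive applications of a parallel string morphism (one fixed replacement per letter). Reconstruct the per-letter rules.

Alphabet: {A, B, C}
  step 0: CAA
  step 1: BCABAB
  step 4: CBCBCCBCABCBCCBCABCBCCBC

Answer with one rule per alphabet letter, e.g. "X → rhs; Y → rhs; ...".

A->AB, B->C, C->BC

  step 0 ⇒ step 1: CAA ⇒ BC·AB·AB
    A ↦ AB
    C ↦ BC
    B ↦ C  (constrained at step 1)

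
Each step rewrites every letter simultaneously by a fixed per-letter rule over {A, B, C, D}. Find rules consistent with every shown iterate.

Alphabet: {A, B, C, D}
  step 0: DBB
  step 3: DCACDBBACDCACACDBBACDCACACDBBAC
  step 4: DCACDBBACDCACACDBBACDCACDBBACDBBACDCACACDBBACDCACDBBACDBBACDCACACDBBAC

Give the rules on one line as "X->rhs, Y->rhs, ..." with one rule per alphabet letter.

  step 3 ⇒ step 4: DCACDBBACDCACACDBBACDCACACDBBAC ⇒ DC·AC·DBB·AC·DC·AC·AC·DBB·AC·DC·AC·DBB·AC·DBB·AC·DC·AC·AC·DBB·AC·DC·AC·DBB·AC·DBB·AC·DC·AC·AC·DBB·AC
    A ↦ DBB
    B ↦ AC
    C ↦ AC
    D ↦ DC

A->DBB, B->AC, C->AC, D->DC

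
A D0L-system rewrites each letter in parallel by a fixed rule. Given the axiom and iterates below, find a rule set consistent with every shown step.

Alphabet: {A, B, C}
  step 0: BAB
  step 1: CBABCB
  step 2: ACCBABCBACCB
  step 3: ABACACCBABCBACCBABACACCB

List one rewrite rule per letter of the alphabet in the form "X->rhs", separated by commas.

A->AB, B->CB, C->AC

  step 2 ⇒ step 3: ACCBABCBACCB ⇒ AB·AC·AC·CB·AB·CB·AC·CB·AB·AC·AC·CB
    A ↦ AB
    B ↦ CB
    C ↦ AC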